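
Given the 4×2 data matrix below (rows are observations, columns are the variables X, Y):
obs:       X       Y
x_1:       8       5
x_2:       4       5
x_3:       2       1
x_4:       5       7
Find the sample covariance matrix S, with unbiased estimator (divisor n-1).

Step 1 — column means:
  mean(X) = (8 + 4 + 2 + 5) / 4 = 19/4 = 4.75
  mean(Y) = (5 + 5 + 1 + 7) / 4 = 18/4 = 4.5

Step 2 — sample covariance S[i,j] = (1/(n-1)) · Σ_k (x_{k,i} - mean_i) · (x_{k,j} - mean_j), with n-1 = 3.
  S[X,X] = ((3.25)·(3.25) + (-0.75)·(-0.75) + (-2.75)·(-2.75) + (0.25)·(0.25)) / 3 = 18.75/3 = 6.25
  S[X,Y] = ((3.25)·(0.5) + (-0.75)·(0.5) + (-2.75)·(-3.5) + (0.25)·(2.5)) / 3 = 11.5/3 = 3.8333
  S[Y,Y] = ((0.5)·(0.5) + (0.5)·(0.5) + (-3.5)·(-3.5) + (2.5)·(2.5)) / 3 = 19/3 = 6.3333

S is symmetric (S[j,i] = S[i,j]). Assembling:

S = [[6.25, 3.8333],
 [3.8333, 6.3333]]


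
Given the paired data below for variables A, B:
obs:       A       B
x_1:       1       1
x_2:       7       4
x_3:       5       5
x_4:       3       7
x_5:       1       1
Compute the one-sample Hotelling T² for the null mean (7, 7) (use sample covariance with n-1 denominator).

Step 1 — sample mean vector:
  mean(A) = (1 + 7 + 5 + 3 + 1) / 5 = 17/5 = 3.4
  mean(B) = (1 + 4 + 5 + 7 + 1) / 5 = 18/5 = 3.6
  x̄ = (3.4, 3.6),  deviation x̄ - mu_0 = (3.4, 3.6) - (7, 7) = (-3.6, -3.4).

Step 2 — sample covariance matrix, S[i,j] = (1/(n-1)) · Σ_k (x_{k,i} - mean_i) · (x_{k,j} - mean_j), divisor n-1 = 4:
  S[A,A] = ((-2.4)·(-2.4) + (3.6)·(3.6) + (1.6)·(1.6) + (-0.4)·(-0.4) + (-2.4)·(-2.4)) / 4 = 27.2/4 = 6.8
  S[A,B] = ((-2.4)·(-2.6) + (3.6)·(0.4) + (1.6)·(1.4) + (-0.4)·(3.4) + (-2.4)·(-2.6)) / 4 = 14.8/4 = 3.7
  S[B,B] = ((-2.6)·(-2.6) + (0.4)·(0.4) + (1.4)·(1.4) + (3.4)·(3.4) + (-2.6)·(-2.6)) / 4 = 27.2/4 = 6.8
  S = [[6.8, 3.7],
 [3.7, 6.8]].

Step 3 — invert S. det(S) = 6.8·6.8 - (3.7)² = 32.55.
  S^{-1} = (1/det) · [[d, -b], [-b, a]] = [[0.2089, -0.1137],
 [-0.1137, 0.2089]].

Step 4 — quadratic form (x̄ - mu_0)^T · S^{-1} · (x̄ - mu_0):
  S^{-1} · (x̄ - mu_0) = (-0.3656, -0.3011),
  (x̄ - mu_0)^T · [...] = (-3.6)·(-0.3656) + (-3.4)·(-0.3011) = 2.3398.

Step 5 — scale by n: T² = 5 · 2.3398 = 11.6989.

T² ≈ 11.6989


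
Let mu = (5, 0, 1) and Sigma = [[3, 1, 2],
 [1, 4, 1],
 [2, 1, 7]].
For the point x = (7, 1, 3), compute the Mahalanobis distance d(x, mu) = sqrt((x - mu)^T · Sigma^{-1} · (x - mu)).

Step 1 — centre the observation: (x - mu) = (2, 1, 2).

Step 2 — invert Sigma (cofactor / det for 3×3, or solve directly):
  Sigma^{-1} = [[0.4355, -0.0806, -0.1129],
 [-0.0806, 0.2742, -0.0161],
 [-0.1129, -0.0161, 0.1774]].

Step 3 — form the quadratic (x - mu)^T · Sigma^{-1} · (x - mu):
  Sigma^{-1} · (x - mu) = (0.5645, 0.0806, 0.1129).
  (x - mu)^T · [Sigma^{-1} · (x - mu)] = (2)·(0.5645) + (1)·(0.0806) + (2)·(0.1129) = 1.4355.

Step 4 — take square root: d = √(1.4355) ≈ 1.1981.

d(x, mu) = √(1.4355) ≈ 1.1981


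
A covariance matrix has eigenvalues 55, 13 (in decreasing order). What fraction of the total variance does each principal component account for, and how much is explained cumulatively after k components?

Step 1 — total variance = trace(Sigma) = Σ λ_i = 55 + 13 = 68.

Step 2 — fraction explained by component i = λ_i / Σ λ:
  PC1: 55/68 = 0.8088
  PC2: 13/68 = 0.1912

Step 3 — cumulative fraction after k components = (λ_1 + ... + λ_k) / Σ λ:
  k = 1: 55/68 = 0.8088
  k = 2: (55 + 13)/68 = 68/68 = 1

Summary (fraction, with percent):

explained: PC1 0.8088 (80.88%), PC2 0.1912 (19.12%);  cumulative: 0.8088, 1


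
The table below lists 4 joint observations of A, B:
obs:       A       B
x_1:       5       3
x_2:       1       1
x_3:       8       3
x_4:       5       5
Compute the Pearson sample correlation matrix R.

Step 1 — column means:
  mean(A) = (5 + 1 + 8 + 5) / 4 = 19/4 = 4.75
  mean(B) = (3 + 1 + 3 + 5) / 4 = 12/4 = 3

Step 2 — sample variances and covariances s[i,j] = (1/(n-1)) · Σ_k (x_{k,i} - mean_i) · (x_{k,j} - mean_j), with n-1 = 3:
  s[A,A] = ((0.25)·(0.25) + (-3.75)·(-3.75) + (3.25)·(3.25) + (0.25)·(0.25)) / 3 = 24.75/3 = 8.25
  s[A,B] = ((0.25)·(0) + (-3.75)·(-2) + (3.25)·(0) + (0.25)·(2)) / 3 = 8/3 = 2.6667
  s[B,B] = ((0)·(0) + (-2)·(-2) + (0)·(0) + (2)·(2)) / 3 = 8/3 = 2.6667
  Sample standard deviations s_i = √(s[i,i]):
  s(A) = √(8.25) = 2.8723
  s(B) = √(2.6667) = 1.633

Step 3 — r_{ij} = s_{ij} / (s_i · s_j):
  r[A,A] = 1 (diagonal).
  r[A,B] = 2.6667 / (2.8723 · 1.633) = 2.6667 / 4.6904 = 0.5685
  r[B,B] = 1 (diagonal).

R is symmetric with unit diagonal. Assembling:

R = [[1, 0.5685],
 [0.5685, 1]]


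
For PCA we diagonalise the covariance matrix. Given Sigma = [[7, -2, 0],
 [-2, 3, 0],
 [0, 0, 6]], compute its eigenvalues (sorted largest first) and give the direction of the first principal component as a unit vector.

Step 1 — characteristic polynomial p(λ) = det(λI - Sigma) = λ³ - tr·λ² + c_1·λ - det, where tr = trace, c_1 = sum of the principal 2×2 minors, det = det(Sigma):
  tr = 7 + 3 + 6 = 16,
  c_1 = (7·3 - (-2)²) + (7·6 - (0)²) + (3·6 - (0)²) = 17 + 42 + 18 = 77,
  det = 7·(3·6 - (0)²) - (-2)·((-2)·6 - (0)·(0)) + (0)·((-2)·(0) - 3·(0)) = 7·(18) - (-2)·(-12) + (0)·(0) = 102.
  So p(λ) = λ³ - 16λ² + 77λ - 102.
Step 2 — look for an integer root (rational root theorem: any rational root is an integer divisor of 102). Testing λ = 6:
  p(6) = 216 - 576 + 462 - 102 = 0  ✓
  Dividing out (λ - 6): p(λ) = (λ - 6)(λ² - 10λ + 17).
Step 3 — remaining eigenvalues from the quadratic λ² - 10λ + 17 = 0:
  Δ = 10² - 4·17 = 100 - 68 = 32,  λ = (10 ± √32)/2 = (10 ± 5.6569)/2 ≈ 7.8284 or 2.1716.
  Sorted: λ_1 = 7.8284,  λ_2 = 6,  λ_3 = 2.1716  (check: sum = 16 = tr ✓).

Step 4 — unit eigenvector for λ_1 ≈ 7.8284: v spans the null space of (Sigma - λ_1 I), whose rows are
  r_1 = (-0.8284, -2, 0),  r_2 = (-2, -4.8284, 0),  r_3 = (0, 0, -1.8284).
  v is orthogonal to every row, so take v ∝ r_1 × r_3 = ((-2)·(-1.8284) - (0)·(0), (0)·(0) - (-0.8284)·(-1.8284), (-0.8284)·(0) - (-2)·(0)) ≈ (3.6569, -1.5147, 0).
  Let u = (3.6569, -1.5147, 0).
  ||u|| = √((3.6569)² + (-1.5147)² + (0)²) = √(15.667) ≈ 3.9582,  v_1 = u/||u|| ≈ (0.9239, -0.3827, 0) (||v_1|| = 1).

λ_1 = 7.8284,  λ_2 = 6,  λ_3 = 2.1716;  v_1 ≈ (0.9239, -0.3827, 0)


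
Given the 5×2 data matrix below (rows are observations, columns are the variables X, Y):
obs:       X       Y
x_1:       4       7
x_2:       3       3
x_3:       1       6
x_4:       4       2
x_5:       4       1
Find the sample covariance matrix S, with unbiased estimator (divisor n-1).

Step 1 — column means:
  mean(X) = (4 + 3 + 1 + 4 + 4) / 5 = 16/5 = 3.2
  mean(Y) = (7 + 3 + 6 + 2 + 1) / 5 = 19/5 = 3.8

Step 2 — sample covariance S[i,j] = (1/(n-1)) · Σ_k (x_{k,i} - mean_i) · (x_{k,j} - mean_j), with n-1 = 4.
  S[X,X] = ((0.8)·(0.8) + (-0.2)·(-0.2) + (-2.2)·(-2.2) + (0.8)·(0.8) + (0.8)·(0.8)) / 4 = 6.8/4 = 1.7
  S[X,Y] = ((0.8)·(3.2) + (-0.2)·(-0.8) + (-2.2)·(2.2) + (0.8)·(-1.8) + (0.8)·(-2.8)) / 4 = -5.8/4 = -1.45
  S[Y,Y] = ((3.2)·(3.2) + (-0.8)·(-0.8) + (2.2)·(2.2) + (-1.8)·(-1.8) + (-2.8)·(-2.8)) / 4 = 26.8/4 = 6.7

S is symmetric (S[j,i] = S[i,j]). Assembling:

S = [[1.7, -1.45],
 [-1.45, 6.7]]


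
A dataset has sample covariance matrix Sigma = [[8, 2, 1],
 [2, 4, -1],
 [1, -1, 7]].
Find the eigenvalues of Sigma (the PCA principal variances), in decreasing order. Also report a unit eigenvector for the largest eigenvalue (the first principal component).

Step 1 — characteristic polynomial p(λ) = det(λI - Sigma) = λ³ - tr·λ² + c_1·λ - det, where tr = trace, c_1 = sum of the principal 2×2 minors, det = det(Sigma):
  tr = 8 + 4 + 7 = 19,
  c_1 = (8·4 - (2)²) + (8·7 - (1)²) + (4·7 - (-1)²) = 28 + 55 + 27 = 110,
  det = 8·(4·7 - (-1)²) - (2)·((2)·7 - (-1)·(1)) + (1)·((2)·(-1) - 4·(1)) = 8·(27) - (2)·(15) + (1)·(-6) = 180.
  So p(λ) = λ³ - 19λ² + 110λ - 180.
Step 2 — look for an integer root (rational root theorem: any rational root is an integer divisor of 180). Testing λ = 9:
  p(9) = 729 - 1539 + 990 - 180 = 0  ✓
  Dividing out (λ - 9): p(λ) = (λ - 9)(λ² - 10λ + 20).
Step 3 — remaining eigenvalues from the quadratic λ² - 10λ + 20 = 0:
  Δ = 10² - 4·20 = 100 - 80 = 20,  λ = (10 ± √20)/2 = (10 ± 4.4721)/2 ≈ 7.2361 or 2.7639.
  Sorted: λ_1 = 9,  λ_2 = 7.2361,  λ_3 = 2.7639  (check: sum = 19 = tr ✓).

Step 4 — unit eigenvector for λ_1 = 9: v spans the null space of (Sigma - λ_1 I), whose rows are
  r_1 = (-1, 2, 1),  r_2 = (2, -5, -1),  r_3 = (1, -1, -2).
  v is orthogonal to every row, so take v ∝ r_1 × r_2 = ((2)·(-1) - (1)·(-5), (1)·(2) - (-1)·(-1), (-1)·(-5) - (2)·(2)) = (3, 1, 1).
  Let u = (3, 1, 1).
  ||u|| = √((3)² + (1)² + (1)²) = √(11) ≈ 3.3166,  v_1 = u/||u|| ≈ (0.9045, 0.3015, 0.3015) (||v_1|| = 1).

λ_1 = 9,  λ_2 = 7.2361,  λ_3 = 2.7639;  v_1 ≈ (0.9045, 0.3015, 0.3015)


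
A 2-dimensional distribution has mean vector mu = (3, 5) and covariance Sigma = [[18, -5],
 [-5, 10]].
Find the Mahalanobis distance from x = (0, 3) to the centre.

Step 1 — centre the observation: (x - mu) = (-3, -2).

Step 2 — invert Sigma. det(Sigma) = 18·10 - (-5)² = 155.
  Sigma^{-1} = (1/det) · [[d, -b], [-b, a]] = [[0.0645, 0.0323],
 [0.0323, 0.1161]].

Step 3 — form the quadratic (x - mu)^T · Sigma^{-1} · (x - mu):
  Sigma^{-1} · (x - mu) = (-0.2581, -0.329).
  (x - mu)^T · [Sigma^{-1} · (x - mu)] = (-3)·(-0.2581) + (-2)·(-0.329) = 1.4323.

Step 4 — take square root: d = √(1.4323) ≈ 1.1968.

d(x, mu) = √(1.4323) ≈ 1.1968


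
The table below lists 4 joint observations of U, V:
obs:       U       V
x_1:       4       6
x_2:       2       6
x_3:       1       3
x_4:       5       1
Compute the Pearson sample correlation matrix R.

Step 1 — column means:
  mean(U) = (4 + 2 + 1 + 5) / 4 = 12/4 = 3
  mean(V) = (6 + 6 + 3 + 1) / 4 = 16/4 = 4

Step 2 — sample variances and covariances s[i,j] = (1/(n-1)) · Σ_k (x_{k,i} - mean_i) · (x_{k,j} - mean_j), with n-1 = 3:
  s[U,U] = ((1)·(1) + (-1)·(-1) + (-2)·(-2) + (2)·(2)) / 3 = 10/3 = 3.3333
  s[U,V] = ((1)·(2) + (-1)·(2) + (-2)·(-1) + (2)·(-3)) / 3 = -4/3 = -1.3333
  s[V,V] = ((2)·(2) + (2)·(2) + (-1)·(-1) + (-3)·(-3)) / 3 = 18/3 = 6
  Sample standard deviations s_i = √(s[i,i]):
  s(U) = √(3.3333) = 1.8257
  s(V) = √(6) = 2.4495

Step 3 — r_{ij} = s_{ij} / (s_i · s_j):
  r[U,U] = 1 (diagonal).
  r[U,V] = -1.3333 / (1.8257 · 2.4495) = -1.3333 / 4.4721 = -0.2981
  r[V,V] = 1 (diagonal).

R is symmetric with unit diagonal. Assembling:

R = [[1, -0.2981],
 [-0.2981, 1]]


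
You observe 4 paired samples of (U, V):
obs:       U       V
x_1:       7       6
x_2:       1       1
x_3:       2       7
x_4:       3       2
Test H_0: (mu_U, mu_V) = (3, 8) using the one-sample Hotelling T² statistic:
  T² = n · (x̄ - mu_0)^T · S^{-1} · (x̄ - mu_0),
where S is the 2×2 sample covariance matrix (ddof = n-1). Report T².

Step 1 — sample mean vector:
  mean(U) = (7 + 1 + 2 + 3) / 4 = 13/4 = 3.25
  mean(V) = (6 + 1 + 7 + 2) / 4 = 16/4 = 4
  x̄ = (3.25, 4),  deviation x̄ - mu_0 = (3.25, 4) - (3, 8) = (0.25, -4).

Step 2 — sample covariance matrix, S[i,j] = (1/(n-1)) · Σ_k (x_{k,i} - mean_i) · (x_{k,j} - mean_j), divisor n-1 = 3:
  S[U,U] = ((3.75)·(3.75) + (-2.25)·(-2.25) + (-1.25)·(-1.25) + (-0.25)·(-0.25)) / 3 = 20.75/3 = 6.9167
  S[U,V] = ((3.75)·(2) + (-2.25)·(-3) + (-1.25)·(3) + (-0.25)·(-2)) / 3 = 11/3 = 3.6667
  S[V,V] = ((2)·(2) + (-3)·(-3) + (3)·(3) + (-2)·(-2)) / 3 = 26/3 = 8.6667
  S = [[6.9167, 3.6667],
 [3.6667, 8.6667]].

Step 3 — invert S. det(S) = 6.9167·8.6667 - (3.6667)² = 46.5.
  S^{-1} = (1/det) · [[d, -b], [-b, a]] = [[0.1864, -0.0789],
 [-0.0789, 0.1487]].

Step 4 — quadratic form (x̄ - mu_0)^T · S^{-1} · (x̄ - mu_0):
  S^{-1} · (x̄ - mu_0) = (0.362, -0.6147),
  (x̄ - mu_0)^T · [...] = (0.25)·(0.362) + (-4)·(-0.6147) = 2.5493.

Step 5 — scale by n: T² = 4 · 2.5493 = 10.1971.

T² ≈ 10.1971


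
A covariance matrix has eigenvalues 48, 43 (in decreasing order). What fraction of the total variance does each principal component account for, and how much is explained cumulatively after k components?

Step 1 — total variance = trace(Sigma) = Σ λ_i = 48 + 43 = 91.

Step 2 — fraction explained by component i = λ_i / Σ λ:
  PC1: 48/91 = 0.5275
  PC2: 43/91 = 0.4725

Step 3 — cumulative fraction after k components = (λ_1 + ... + λ_k) / Σ λ:
  k = 1: 48/91 = 0.5275
  k = 2: (48 + 43)/91 = 91/91 = 1

Summary (fraction, with percent):

explained: PC1 0.5275 (52.75%), PC2 0.4725 (47.25%);  cumulative: 0.5275, 1


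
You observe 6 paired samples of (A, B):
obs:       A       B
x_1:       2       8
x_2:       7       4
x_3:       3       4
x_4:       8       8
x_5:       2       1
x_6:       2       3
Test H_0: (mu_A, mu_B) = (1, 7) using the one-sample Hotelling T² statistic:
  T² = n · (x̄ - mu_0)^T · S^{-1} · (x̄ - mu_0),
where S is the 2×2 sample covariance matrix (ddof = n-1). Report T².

Step 1 — sample mean vector:
  mean(A) = (2 + 7 + 3 + 8 + 2 + 2) / 6 = 24/6 = 4
  mean(B) = (8 + 4 + 4 + 8 + 1 + 3) / 6 = 28/6 = 4.6667
  x̄ = (4, 4.6667),  deviation x̄ - mu_0 = (4, 4.6667) - (1, 7) = (3, -2.3333).

Step 2 — sample covariance matrix, S[i,j] = (1/(n-1)) · Σ_k (x_{k,i} - mean_i) · (x_{k,j} - mean_j), divisor n-1 = 5:
  S[A,A] = ((-2)·(-2) + (3)·(3) + (-1)·(-1) + (4)·(4) + (-2)·(-2) + (-2)·(-2)) / 5 = 38/5 = 7.6
  S[A,B] = ((-2)·(3.3333) + (3)·(-0.6667) + (-1)·(-0.6667) + (4)·(3.3333) + (-2)·(-3.6667) + (-2)·(-1.6667)) / 5 = 16/5 = 3.2
  S[B,B] = ((3.3333)·(3.3333) + (-0.6667)·(-0.6667) + (-0.6667)·(-0.6667) + (3.3333)·(3.3333) + (-3.6667)·(-3.6667) + (-1.6667)·(-1.6667)) / 5 = 39.3333/5 = 7.8667
  S = [[7.6, 3.2],
 [3.2, 7.8667]].

Step 3 — invert S. det(S) = 7.6·7.8667 - (3.2)² = 49.5467.
  S^{-1} = (1/det) · [[d, -b], [-b, a]] = [[0.1588, -0.0646],
 [-0.0646, 0.1534]].

Step 4 — quadratic form (x̄ - mu_0)^T · S^{-1} · (x̄ - mu_0):
  S^{-1} · (x̄ - mu_0) = (0.627, -0.5517),
  (x̄ - mu_0)^T · [...] = (3)·(0.627) + (-2.3333)·(-0.5517) = 3.1683.

Step 5 — scale by n: T² = 6 · 3.1683 = 19.0097.

T² ≈ 19.0097


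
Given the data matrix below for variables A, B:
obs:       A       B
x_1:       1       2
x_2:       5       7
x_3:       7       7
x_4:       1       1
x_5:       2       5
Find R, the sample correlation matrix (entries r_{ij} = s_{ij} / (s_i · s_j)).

Step 1 — column means:
  mean(A) = (1 + 5 + 7 + 1 + 2) / 5 = 16/5 = 3.2
  mean(B) = (2 + 7 + 7 + 1 + 5) / 5 = 22/5 = 4.4

Step 2 — sample variances and covariances s[i,j] = (1/(n-1)) · Σ_k (x_{k,i} - mean_i) · (x_{k,j} - mean_j), with n-1 = 4:
  s[A,A] = ((-2.2)·(-2.2) + (1.8)·(1.8) + (3.8)·(3.8) + (-2.2)·(-2.2) + (-1.2)·(-1.2)) / 4 = 28.8/4 = 7.2
  s[A,B] = ((-2.2)·(-2.4) + (1.8)·(2.6) + (3.8)·(2.6) + (-2.2)·(-3.4) + (-1.2)·(0.6)) / 4 = 26.6/4 = 6.65
  s[B,B] = ((-2.4)·(-2.4) + (2.6)·(2.6) + (2.6)·(2.6) + (-3.4)·(-3.4) + (0.6)·(0.6)) / 4 = 31.2/4 = 7.8
  Sample standard deviations s_i = √(s[i,i]):
  s(A) = √(7.2) = 2.6833
  s(B) = √(7.8) = 2.7928

Step 3 — r_{ij} = s_{ij} / (s_i · s_j):
  r[A,A] = 1 (diagonal).
  r[A,B] = 6.65 / (2.6833 · 2.7928) = 6.65 / 7.494 = 0.8874
  r[B,B] = 1 (diagonal).

R is symmetric with unit diagonal. Assembling:

R = [[1, 0.8874],
 [0.8874, 1]]


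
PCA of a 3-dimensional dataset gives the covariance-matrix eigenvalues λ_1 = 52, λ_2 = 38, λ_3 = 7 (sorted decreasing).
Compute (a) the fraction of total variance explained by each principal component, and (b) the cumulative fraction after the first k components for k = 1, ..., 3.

Step 1 — total variance = trace(Sigma) = Σ λ_i = 52 + 38 + 7 = 97.

Step 2 — fraction explained by component i = λ_i / Σ λ:
  PC1: 52/97 = 0.5361
  PC2: 38/97 = 0.3918
  PC3: 7/97 = 0.0722

Step 3 — cumulative fraction after k components = (λ_1 + ... + λ_k) / Σ λ:
  k = 1: 52/97 = 0.5361
  k = 2: (52 + 38)/97 = 90/97 = 0.9278
  k = 3: (52 + 38 + 7)/97 = 97/97 = 1

Summary (fraction, with percent):

explained: PC1 0.5361 (53.61%), PC2 0.3918 (39.18%), PC3 0.0722 (7.22%);  cumulative: 0.5361, 0.9278, 1


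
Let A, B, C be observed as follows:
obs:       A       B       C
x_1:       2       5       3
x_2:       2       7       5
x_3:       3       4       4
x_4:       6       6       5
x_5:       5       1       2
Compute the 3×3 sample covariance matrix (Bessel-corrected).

Step 1 — column means:
  mean(A) = (2 + 2 + 3 + 6 + 5) / 5 = 18/5 = 3.6
  mean(B) = (5 + 7 + 4 + 6 + 1) / 5 = 23/5 = 4.6
  mean(C) = (3 + 5 + 4 + 5 + 2) / 5 = 19/5 = 3.8

Step 2 — sample covariance S[i,j] = (1/(n-1)) · Σ_k (x_{k,i} - mean_i) · (x_{k,j} - mean_j), with n-1 = 4.
  S[A,A] = ((-1.6)·(-1.6) + (-1.6)·(-1.6) + (-0.6)·(-0.6) + (2.4)·(2.4) + (1.4)·(1.4)) / 4 = 13.2/4 = 3.3
  S[A,B] = ((-1.6)·(0.4) + (-1.6)·(2.4) + (-0.6)·(-0.6) + (2.4)·(1.4) + (1.4)·(-3.6)) / 4 = -5.8/4 = -1.45
  S[A,C] = ((-1.6)·(-0.8) + (-1.6)·(1.2) + (-0.6)·(0.2) + (2.4)·(1.2) + (1.4)·(-1.8)) / 4 = -0.4/4 = -0.1
  S[B,B] = ((0.4)·(0.4) + (2.4)·(2.4) + (-0.6)·(-0.6) + (1.4)·(1.4) + (-3.6)·(-3.6)) / 4 = 21.2/4 = 5.3
  S[B,C] = ((0.4)·(-0.8) + (2.4)·(1.2) + (-0.6)·(0.2) + (1.4)·(1.2) + (-3.6)·(-1.8)) / 4 = 10.6/4 = 2.65
  S[C,C] = ((-0.8)·(-0.8) + (1.2)·(1.2) + (0.2)·(0.2) + (1.2)·(1.2) + (-1.8)·(-1.8)) / 4 = 6.8/4 = 1.7

S is symmetric (S[j,i] = S[i,j]). Assembling:

S = [[3.3, -1.45, -0.1],
 [-1.45, 5.3, 2.65],
 [-0.1, 2.65, 1.7]]


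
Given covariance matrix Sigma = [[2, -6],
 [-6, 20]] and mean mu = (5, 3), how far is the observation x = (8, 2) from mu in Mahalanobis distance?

Step 1 — centre the observation: (x - mu) = (3, -1).

Step 2 — invert Sigma. det(Sigma) = 2·20 - (-6)² = 4.
  Sigma^{-1} = (1/det) · [[d, -b], [-b, a]] = [[5, 1.5],
 [1.5, 0.5]].

Step 3 — form the quadratic (x - mu)^T · Sigma^{-1} · (x - mu):
  Sigma^{-1} · (x - mu) = (13.5, 4).
  (x - mu)^T · [Sigma^{-1} · (x - mu)] = (3)·(13.5) + (-1)·(4) = 36.5.

Step 4 — take square root: d = √(36.5) ≈ 6.0415.

d(x, mu) = √(36.5) ≈ 6.0415


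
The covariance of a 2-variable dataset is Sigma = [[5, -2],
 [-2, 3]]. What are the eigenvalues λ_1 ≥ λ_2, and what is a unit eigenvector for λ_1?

Step 1 — characteristic polynomial of 2×2 Sigma:
  det(Sigma - λI) = λ² - trace · λ + det = 0.
  trace = 5 + 3 = 8, det = 5·3 - (-2)² = 11.
Step 2 — discriminant:
  Δ = trace² - 4·det = 64 - 44 = 20.
Step 3 — eigenvalues:
  λ = (trace ± √Δ)/2 = (8 ± 4.4721)/2,
  λ_1 = 6.2361,  λ_2 = 1.7639.

Step 4 — unit eigenvector for λ_1: solve (Sigma - λ_1 I)v = 0. First row:
  (5 - 6.2361)·v_x + (-2)·v_y = 0, i.e. (-1.2361)·v_x + (-2)·v_y = 0,
  so v ∝ (b, λ_1 - a) = (-2, 1.2361); multiply by -1 so the first entry is positive: u = (2, -1.2361).
  ||u|| = √((2)² + (-1.2361)²) = √(5.5279) ≈ 2.3511,
  v_1 = u/||u|| ≈ (0.8507, -0.5257) (||v_1|| = 1).

λ_1 = 6.2361,  λ_2 = 1.7639;  v_1 ≈ (0.8507, -0.5257)


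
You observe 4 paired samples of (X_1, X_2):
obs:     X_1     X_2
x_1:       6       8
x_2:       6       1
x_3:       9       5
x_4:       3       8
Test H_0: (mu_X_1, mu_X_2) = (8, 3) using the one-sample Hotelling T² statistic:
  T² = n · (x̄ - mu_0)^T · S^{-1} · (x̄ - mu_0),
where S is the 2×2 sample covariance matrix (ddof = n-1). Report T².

Step 1 — sample mean vector:
  mean(X_1) = (6 + 6 + 9 + 3) / 4 = 24/4 = 6
  mean(X_2) = (8 + 1 + 5 + 8) / 4 = 22/4 = 5.5
  x̄ = (6, 5.5),  deviation x̄ - mu_0 = (6, 5.5) - (8, 3) = (-2, 2.5).

Step 2 — sample covariance matrix, S[i,j] = (1/(n-1)) · Σ_k (x_{k,i} - mean_i) · (x_{k,j} - mean_j), divisor n-1 = 3:
  S[X_1,X_1] = ((0)·(0) + (0)·(0) + (3)·(3) + (-3)·(-3)) / 3 = 18/3 = 6
  S[X_1,X_2] = ((0)·(2.5) + (0)·(-4.5) + (3)·(-0.5) + (-3)·(2.5)) / 3 = -9/3 = -3
  S[X_2,X_2] = ((2.5)·(2.5) + (-4.5)·(-4.5) + (-0.5)·(-0.5) + (2.5)·(2.5)) / 3 = 33/3 = 11
  S = [[6, -3],
 [-3, 11]].

Step 3 — invert S. det(S) = 6·11 - (-3)² = 57.
  S^{-1} = (1/det) · [[d, -b], [-b, a]] = [[0.193, 0.0526],
 [0.0526, 0.1053]].

Step 4 — quadratic form (x̄ - mu_0)^T · S^{-1} · (x̄ - mu_0):
  S^{-1} · (x̄ - mu_0) = (-0.2544, 0.1579),
  (x̄ - mu_0)^T · [...] = (-2)·(-0.2544) + (2.5)·(0.1579) = 0.9035.

Step 5 — scale by n: T² = 4 · 0.9035 = 3.614.

T² ≈ 3.614


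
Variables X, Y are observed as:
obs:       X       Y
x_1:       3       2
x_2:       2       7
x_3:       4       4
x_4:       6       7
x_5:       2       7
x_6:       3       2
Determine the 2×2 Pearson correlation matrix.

Step 1 — column means:
  mean(X) = (3 + 2 + 4 + 6 + 2 + 3) / 6 = 20/6 = 3.3333
  mean(Y) = (2 + 7 + 4 + 7 + 7 + 2) / 6 = 29/6 = 4.8333

Step 2 — sample variances and covariances s[i,j] = (1/(n-1)) · Σ_k (x_{k,i} - mean_i) · (x_{k,j} - mean_j), with n-1 = 5:
  s[X,X] = ((-0.3333)·(-0.3333) + (-1.3333)·(-1.3333) + (0.6667)·(0.6667) + (2.6667)·(2.6667) + (-1.3333)·(-1.3333) + (-0.3333)·(-0.3333)) / 5 = 11.3333/5 = 2.2667
  s[X,Y] = ((-0.3333)·(-2.8333) + (-1.3333)·(2.1667) + (0.6667)·(-0.8333) + (2.6667)·(2.1667) + (-1.3333)·(2.1667) + (-0.3333)·(-2.8333)) / 5 = 1.3333/5 = 0.2667
  s[Y,Y] = ((-2.8333)·(-2.8333) + (2.1667)·(2.1667) + (-0.8333)·(-0.8333) + (2.1667)·(2.1667) + (2.1667)·(2.1667) + (-2.8333)·(-2.8333)) / 5 = 30.8333/5 = 6.1667
  Sample standard deviations s_i = √(s[i,i]):
  s(X) = √(2.2667) = 1.5055
  s(Y) = √(6.1667) = 2.4833

Step 3 — r_{ij} = s_{ij} / (s_i · s_j):
  r[X,X] = 1 (diagonal).
  r[X,Y] = 0.2667 / (1.5055 · 2.4833) = 0.2667 / 3.7387 = 0.0713
  r[Y,Y] = 1 (diagonal).

R is symmetric with unit diagonal. Assembling:

R = [[1, 0.0713],
 [0.0713, 1]]


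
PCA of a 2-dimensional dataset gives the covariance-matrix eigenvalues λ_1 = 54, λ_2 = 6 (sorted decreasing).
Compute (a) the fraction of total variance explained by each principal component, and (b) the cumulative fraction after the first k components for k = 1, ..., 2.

Step 1 — total variance = trace(Sigma) = Σ λ_i = 54 + 6 = 60.

Step 2 — fraction explained by component i = λ_i / Σ λ:
  PC1: 54/60 = 0.9
  PC2: 6/60 = 0.1

Step 3 — cumulative fraction after k components = (λ_1 + ... + λ_k) / Σ λ:
  k = 1: 54/60 = 0.9
  k = 2: (54 + 6)/60 = 60/60 = 1

Summary (fraction, with percent):

explained: PC1 0.9 (90%), PC2 0.1 (10%);  cumulative: 0.9, 1


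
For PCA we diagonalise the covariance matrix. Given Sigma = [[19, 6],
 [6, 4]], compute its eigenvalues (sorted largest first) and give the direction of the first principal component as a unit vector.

Step 1 — characteristic polynomial of 2×2 Sigma:
  det(Sigma - λI) = λ² - trace · λ + det = 0.
  trace = 19 + 4 = 23, det = 19·4 - (6)² = 40.
Step 2 — discriminant:
  Δ = trace² - 4·det = 529 - 160 = 369.
Step 3 — eigenvalues:
  λ = (trace ± √Δ)/2 = (23 ± 19.2094)/2,
  λ_1 = 21.1047,  λ_2 = 1.8953.

Step 4 — unit eigenvector for λ_1: solve (Sigma - λ_1 I)v = 0. First row:
  (19 - 21.1047)·v_x + (6)·v_y = 0, i.e. (-2.1047)·v_x + (6)·v_y = 0,
  so v ∝ (b, λ_1 - a) = (6, 2.1047) = u.
  ||u|| = √((6)² + (2.1047)²) = √(40.4297) ≈ 6.3584,
  v_1 = u/||u|| ≈ (0.9436, 0.331) (||v_1|| = 1).

λ_1 = 21.1047,  λ_2 = 1.8953;  v_1 ≈ (0.9436, 0.331)


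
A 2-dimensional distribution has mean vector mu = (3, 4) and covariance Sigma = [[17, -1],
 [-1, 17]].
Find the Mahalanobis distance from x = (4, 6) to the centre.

Step 1 — centre the observation: (x - mu) = (1, 2).

Step 2 — invert Sigma. det(Sigma) = 17·17 - (-1)² = 288.
  Sigma^{-1} = (1/det) · [[d, -b], [-b, a]] = [[0.059, 0.0035],
 [0.0035, 0.059]].

Step 3 — form the quadratic (x - mu)^T · Sigma^{-1} · (x - mu):
  Sigma^{-1} · (x - mu) = (0.066, 0.1215).
  (x - mu)^T · [Sigma^{-1} · (x - mu)] = (1)·(0.066) + (2)·(0.1215) = 0.309.

Step 4 — take square root: d = √(0.309) ≈ 0.5559.

d(x, mu) = √(0.309) ≈ 0.5559


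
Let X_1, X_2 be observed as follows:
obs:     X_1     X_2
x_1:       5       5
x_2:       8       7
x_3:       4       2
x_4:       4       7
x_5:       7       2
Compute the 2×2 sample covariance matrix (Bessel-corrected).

Step 1 — column means:
  mean(X_1) = (5 + 8 + 4 + 4 + 7) / 5 = 28/5 = 5.6
  mean(X_2) = (5 + 7 + 2 + 7 + 2) / 5 = 23/5 = 4.6

Step 2 — sample covariance S[i,j] = (1/(n-1)) · Σ_k (x_{k,i} - mean_i) · (x_{k,j} - mean_j), with n-1 = 4.
  S[X_1,X_1] = ((-0.6)·(-0.6) + (2.4)·(2.4) + (-1.6)·(-1.6) + (-1.6)·(-1.6) + (1.4)·(1.4)) / 4 = 13.2/4 = 3.3
  S[X_1,X_2] = ((-0.6)·(0.4) + (2.4)·(2.4) + (-1.6)·(-2.6) + (-1.6)·(2.4) + (1.4)·(-2.6)) / 4 = 2.2/4 = 0.55
  S[X_2,X_2] = ((0.4)·(0.4) + (2.4)·(2.4) + (-2.6)·(-2.6) + (2.4)·(2.4) + (-2.6)·(-2.6)) / 4 = 25.2/4 = 6.3

S is symmetric (S[j,i] = S[i,j]). Assembling:

S = [[3.3, 0.55],
 [0.55, 6.3]]


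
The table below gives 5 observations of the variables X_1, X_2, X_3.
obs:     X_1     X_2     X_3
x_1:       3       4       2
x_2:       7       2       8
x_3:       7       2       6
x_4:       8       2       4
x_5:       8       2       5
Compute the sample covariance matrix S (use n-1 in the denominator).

Step 1 — column means:
  mean(X_1) = (3 + 7 + 7 + 8 + 8) / 5 = 33/5 = 6.6
  mean(X_2) = (4 + 2 + 2 + 2 + 2) / 5 = 12/5 = 2.4
  mean(X_3) = (2 + 8 + 6 + 4 + 5) / 5 = 25/5 = 5

Step 2 — sample covariance S[i,j] = (1/(n-1)) · Σ_k (x_{k,i} - mean_i) · (x_{k,j} - mean_j), with n-1 = 4.
  S[X_1,X_1] = ((-3.6)·(-3.6) + (0.4)·(0.4) + (0.4)·(0.4) + (1.4)·(1.4) + (1.4)·(1.4)) / 4 = 17.2/4 = 4.3
  S[X_1,X_2] = ((-3.6)·(1.6) + (0.4)·(-0.4) + (0.4)·(-0.4) + (1.4)·(-0.4) + (1.4)·(-0.4)) / 4 = -7.2/4 = -1.8
  S[X_1,X_3] = ((-3.6)·(-3) + (0.4)·(3) + (0.4)·(1) + (1.4)·(-1) + (1.4)·(0)) / 4 = 11/4 = 2.75
  S[X_2,X_2] = ((1.6)·(1.6) + (-0.4)·(-0.4) + (-0.4)·(-0.4) + (-0.4)·(-0.4) + (-0.4)·(-0.4)) / 4 = 3.2/4 = 0.8
  S[X_2,X_3] = ((1.6)·(-3) + (-0.4)·(3) + (-0.4)·(1) + (-0.4)·(-1) + (-0.4)·(0)) / 4 = -6/4 = -1.5
  S[X_3,X_3] = ((-3)·(-3) + (3)·(3) + (1)·(1) + (-1)·(-1) + (0)·(0)) / 4 = 20/4 = 5

S is symmetric (S[j,i] = S[i,j]). Assembling:

S = [[4.3, -1.8, 2.75],
 [-1.8, 0.8, -1.5],
 [2.75, -1.5, 5]]


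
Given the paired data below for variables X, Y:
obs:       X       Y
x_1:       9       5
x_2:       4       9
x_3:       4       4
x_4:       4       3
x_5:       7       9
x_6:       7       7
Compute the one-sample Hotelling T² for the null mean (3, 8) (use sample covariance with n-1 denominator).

Step 1 — sample mean vector:
  mean(X) = (9 + 4 + 4 + 4 + 7 + 7) / 6 = 35/6 = 5.8333
  mean(Y) = (5 + 9 + 4 + 3 + 9 + 7) / 6 = 37/6 = 6.1667
  x̄ = (5.8333, 6.1667),  deviation x̄ - mu_0 = (5.8333, 6.1667) - (3, 8) = (2.8333, -1.8333).

Step 2 — sample covariance matrix, S[i,j] = (1/(n-1)) · Σ_k (x_{k,i} - mean_i) · (x_{k,j} - mean_j), divisor n-1 = 5:
  S[X,X] = ((3.1667)·(3.1667) + (-1.8333)·(-1.8333) + (-1.8333)·(-1.8333) + (-1.8333)·(-1.8333) + (1.1667)·(1.1667) + (1.1667)·(1.1667)) / 5 = 22.8333/5 = 4.5667
  S[X,Y] = ((3.1667)·(-1.1667) + (-1.8333)·(2.8333) + (-1.8333)·(-2.1667) + (-1.8333)·(-3.1667) + (1.1667)·(2.8333) + (1.1667)·(0.8333)) / 5 = 5.1667/5 = 1.0333
  S[Y,Y] = ((-1.1667)·(-1.1667) + (2.8333)·(2.8333) + (-2.1667)·(-2.1667) + (-3.1667)·(-3.1667) + (2.8333)·(2.8333) + (0.8333)·(0.8333)) / 5 = 32.8333/5 = 6.5667
  S = [[4.5667, 1.0333],
 [1.0333, 6.5667]].

Step 3 — invert S. det(S) = 4.5667·6.5667 - (1.0333)² = 28.92.
  S^{-1} = (1/det) · [[d, -b], [-b, a]] = [[0.2271, -0.0357],
 [-0.0357, 0.1579]].

Step 4 — quadratic form (x̄ - mu_0)^T · S^{-1} · (x̄ - mu_0):
  S^{-1} · (x̄ - mu_0) = (0.7089, -0.3907),
  (x̄ - mu_0)^T · [...] = (2.8333)·(0.7089) + (-1.8333)·(-0.3907) = 2.7248.

Step 5 — scale by n: T² = 6 · 2.7248 = 16.3485.

T² ≈ 16.3485


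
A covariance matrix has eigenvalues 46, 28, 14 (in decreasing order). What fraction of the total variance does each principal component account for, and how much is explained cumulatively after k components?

Step 1 — total variance = trace(Sigma) = Σ λ_i = 46 + 28 + 14 = 88.

Step 2 — fraction explained by component i = λ_i / Σ λ:
  PC1: 46/88 = 0.5227
  PC2: 28/88 = 0.3182
  PC3: 14/88 = 0.1591

Step 3 — cumulative fraction after k components = (λ_1 + ... + λ_k) / Σ λ:
  k = 1: 46/88 = 0.5227
  k = 2: (46 + 28)/88 = 74/88 = 0.8409
  k = 3: (46 + 28 + 14)/88 = 88/88 = 1

Summary (fraction, with percent):

explained: PC1 0.5227 (52.27%), PC2 0.3182 (31.82%), PC3 0.1591 (15.91%);  cumulative: 0.5227, 0.8409, 1


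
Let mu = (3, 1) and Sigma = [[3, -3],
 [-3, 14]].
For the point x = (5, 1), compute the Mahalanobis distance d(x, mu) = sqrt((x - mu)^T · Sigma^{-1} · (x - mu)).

Step 1 — centre the observation: (x - mu) = (2, 0).

Step 2 — invert Sigma. det(Sigma) = 3·14 - (-3)² = 33.
  Sigma^{-1} = (1/det) · [[d, -b], [-b, a]] = [[0.4242, 0.0909],
 [0.0909, 0.0909]].

Step 3 — form the quadratic (x - mu)^T · Sigma^{-1} · (x - mu):
  Sigma^{-1} · (x - mu) = (0.8485, 0.1818).
  (x - mu)^T · [Sigma^{-1} · (x - mu)] = (2)·(0.8485) + (0)·(0.1818) = 1.697.

Step 4 — take square root: d = √(1.697) ≈ 1.3027.

d(x, mu) = √(1.697) ≈ 1.3027


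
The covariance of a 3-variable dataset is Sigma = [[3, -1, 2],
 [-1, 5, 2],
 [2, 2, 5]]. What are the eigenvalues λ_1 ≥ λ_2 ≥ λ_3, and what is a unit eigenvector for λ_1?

Step 1 — characteristic polynomial p(λ) = det(λI - Sigma) = λ³ - tr·λ² + c_1·λ - det, where tr = trace, c_1 = sum of the principal 2×2 minors, det = det(Sigma):
  tr = 3 + 5 + 5 = 13,
  c_1 = (3·5 - (-1)²) + (3·5 - (2)²) + (5·5 - (2)²) = 14 + 11 + 21 = 46,
  det = 3·(5·5 - (2)²) - (-1)·((-1)·5 - (2)·(2)) + (2)·((-1)·(2) - 5·(2)) = 3·(21) - (-1)·(-9) + (2)·(-12) = 30.
  So p(λ) = λ³ - 13λ² + 46λ - 30.
Step 2 — look for an integer root (rational root theorem: any rational root is an integer divisor of 30). Testing λ = 5:
  p(5) = 125 - 325 + 230 - 30 = 0  ✓
  Dividing out (λ - 5): p(λ) = (λ - 5)(λ² - 8λ + 6).
Step 3 — remaining eigenvalues from the quadratic λ² - 8λ + 6 = 0:
  Δ = 8² - 4·6 = 64 - 24 = 40,  λ = (8 ± √40)/2 = (8 ± 6.3246)/2 ≈ 7.1623 or 0.8377.
  Sorted: λ_1 = 7.1623,  λ_2 = 5,  λ_3 = 0.8377  (check: sum = 13 = tr ✓).

Step 4 — unit eigenvector for λ_1 ≈ 7.1623: v spans the null space of (Sigma - λ_1 I), whose rows are
  r_1 = (-4.1623, -1, 2),  r_2 = (-1, -2.1623, 2),  r_3 = (2, 2, -2.1623).
  v is orthogonal to every row, so take v ∝ r_1 × r_2 = ((-1)·(2) - (2)·(-2.1623), (2)·(-1) - (-4.1623)·(2), (-4.1623)·(-2.1623) - (-1)·(-1)) ≈ (2.3246, 6.3246, 8).
  Let u = (2.3246, 6.3246, 8).
  ||u|| = √((2.3246)² + (6.3246)² + (8)²) = √(109.4036) ≈ 10.4596,  v_1 = u/||u|| ≈ (0.2222, 0.6047, 0.7648) (||v_1|| = 1).

λ_1 = 7.1623,  λ_2 = 5,  λ_3 = 0.8377;  v_1 ≈ (0.2222, 0.6047, 0.7648)


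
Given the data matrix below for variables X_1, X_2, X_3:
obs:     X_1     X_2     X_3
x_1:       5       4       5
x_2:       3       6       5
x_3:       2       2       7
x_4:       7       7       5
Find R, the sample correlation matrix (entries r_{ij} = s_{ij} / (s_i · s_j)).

Step 1 — column means:
  mean(X_1) = (5 + 3 + 2 + 7) / 4 = 17/4 = 4.25
  mean(X_2) = (4 + 6 + 2 + 7) / 4 = 19/4 = 4.75
  mean(X_3) = (5 + 5 + 7 + 5) / 4 = 22/4 = 5.5

Step 2 — sample variances and covariances s[i,j] = (1/(n-1)) · Σ_k (x_{k,i} - mean_i) · (x_{k,j} - mean_j), with n-1 = 3:
  s[X_1,X_1] = ((0.75)·(0.75) + (-1.25)·(-1.25) + (-2.25)·(-2.25) + (2.75)·(2.75)) / 3 = 14.75/3 = 4.9167
  s[X_1,X_2] = ((0.75)·(-0.75) + (-1.25)·(1.25) + (-2.25)·(-2.75) + (2.75)·(2.25)) / 3 = 10.25/3 = 3.4167
  s[X_1,X_3] = ((0.75)·(-0.5) + (-1.25)·(-0.5) + (-2.25)·(1.5) + (2.75)·(-0.5)) / 3 = -4.5/3 = -1.5
  s[X_2,X_2] = ((-0.75)·(-0.75) + (1.25)·(1.25) + (-2.75)·(-2.75) + (2.25)·(2.25)) / 3 = 14.75/3 = 4.9167
  s[X_2,X_3] = ((-0.75)·(-0.5) + (1.25)·(-0.5) + (-2.75)·(1.5) + (2.25)·(-0.5)) / 3 = -5.5/3 = -1.8333
  s[X_3,X_3] = ((-0.5)·(-0.5) + (-0.5)·(-0.5) + (1.5)·(1.5) + (-0.5)·(-0.5)) / 3 = 3/3 = 1
  Sample standard deviations s_i = √(s[i,i]):
  s(X_1) = √(4.9167) = 2.2174
  s(X_2) = √(4.9167) = 2.2174
  s(X_3) = √(1) = 1

Step 3 — r_{ij} = s_{ij} / (s_i · s_j):
  r[X_1,X_1] = 1 (diagonal).
  r[X_1,X_2] = 3.4167 / (2.2174 · 2.2174) = 3.4167 / 4.9167 = 0.6949
  r[X_1,X_3] = -1.5 / (2.2174 · 1) = -1.5 / 2.2174 = -0.6765
  r[X_2,X_2] = 1 (diagonal).
  r[X_2,X_3] = -1.8333 / (2.2174 · 1) = -1.8333 / 2.2174 = -0.8268
  r[X_3,X_3] = 1 (diagonal).

R is symmetric with unit diagonal. Assembling:

R = [[1, 0.6949, -0.6765],
 [0.6949, 1, -0.8268],
 [-0.6765, -0.8268, 1]]


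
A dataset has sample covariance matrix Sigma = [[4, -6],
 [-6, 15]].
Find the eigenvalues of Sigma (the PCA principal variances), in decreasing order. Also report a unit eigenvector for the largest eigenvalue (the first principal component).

Step 1 — characteristic polynomial of 2×2 Sigma:
  det(Sigma - λI) = λ² - trace · λ + det = 0.
  trace = 4 + 15 = 19, det = 4·15 - (-6)² = 24.
Step 2 — discriminant:
  Δ = trace² - 4·det = 361 - 96 = 265.
Step 3 — eigenvalues:
  λ = (trace ± √Δ)/2 = (19 ± 16.2788)/2,
  λ_1 = 17.6394,  λ_2 = 1.3606.

Step 4 — unit eigenvector for λ_1: solve (Sigma - λ_1 I)v = 0. First row:
  (4 - 17.6394)·v_x + (-6)·v_y = 0, i.e. (-13.6394)·v_x + (-6)·v_y = 0,
  so v ∝ (b, λ_1 - a) = (-6, 13.6394); multiply by -1 so the first entry is positive: u = (6, -13.6394).
  ||u|| = √((6)² + (-13.6394)²) = √(222.0335) ≈ 14.9008,
  v_1 = u/||u|| ≈ (0.4027, -0.9153) (||v_1|| = 1).

λ_1 = 17.6394,  λ_2 = 1.3606;  v_1 ≈ (0.4027, -0.9153)


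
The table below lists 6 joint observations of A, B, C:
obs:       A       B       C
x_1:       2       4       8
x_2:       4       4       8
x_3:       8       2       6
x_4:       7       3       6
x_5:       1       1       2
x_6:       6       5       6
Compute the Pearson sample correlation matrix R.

Step 1 — column means:
  mean(A) = (2 + 4 + 8 + 7 + 1 + 6) / 6 = 28/6 = 4.6667
  mean(B) = (4 + 4 + 2 + 3 + 1 + 5) / 6 = 19/6 = 3.1667
  mean(C) = (8 + 8 + 6 + 6 + 2 + 6) / 6 = 36/6 = 6

Step 2 — sample variances and covariances s[i,j] = (1/(n-1)) · Σ_k (x_{k,i} - mean_i) · (x_{k,j} - mean_j), with n-1 = 5:
  s[A,A] = ((-2.6667)·(-2.6667) + (-0.6667)·(-0.6667) + (3.3333)·(3.3333) + (2.3333)·(2.3333) + (-3.6667)·(-3.6667) + (1.3333)·(1.3333)) / 5 = 39.3333/5 = 7.8667
  s[A,B] = ((-2.6667)·(0.8333) + (-0.6667)·(0.8333) + (3.3333)·(-1.1667) + (2.3333)·(-0.1667) + (-3.6667)·(-2.1667) + (1.3333)·(1.8333)) / 5 = 3.3333/5 = 0.6667
  s[A,C] = ((-2.6667)·(2) + (-0.6667)·(2) + (3.3333)·(0) + (2.3333)·(0) + (-3.6667)·(-4) + (1.3333)·(0)) / 5 = 8/5 = 1.6
  s[B,B] = ((0.8333)·(0.8333) + (0.8333)·(0.8333) + (-1.1667)·(-1.1667) + (-0.1667)·(-0.1667) + (-2.1667)·(-2.1667) + (1.8333)·(1.8333)) / 5 = 10.8333/5 = 2.1667
  s[B,C] = ((0.8333)·(2) + (0.8333)·(2) + (-1.1667)·(0) + (-0.1667)·(0) + (-2.1667)·(-4) + (1.8333)·(0)) / 5 = 12/5 = 2.4
  s[C,C] = ((2)·(2) + (2)·(2) + (0)·(0) + (0)·(0) + (-4)·(-4) + (0)·(0)) / 5 = 24/5 = 4.8
  Sample standard deviations s_i = √(s[i,i]):
  s(A) = √(7.8667) = 2.8048
  s(B) = √(2.1667) = 1.472
  s(C) = √(4.8) = 2.1909

Step 3 — r_{ij} = s_{ij} / (s_i · s_j):
  r[A,A] = 1 (diagonal).
  r[A,B] = 0.6667 / (2.8048 · 1.472) = 0.6667 / 4.1285 = 0.1615
  r[A,C] = 1.6 / (2.8048 · 2.1909) = 1.6 / 6.1449 = 0.2604
  r[B,B] = 1 (diagonal).
  r[B,C] = 2.4 / (1.472 · 2.1909) = 2.4 / 3.2249 = 0.7442
  r[C,C] = 1 (diagonal).

R is symmetric with unit diagonal. Assembling:

R = [[1, 0.1615, 0.2604],
 [0.1615, 1, 0.7442],
 [0.2604, 0.7442, 1]]


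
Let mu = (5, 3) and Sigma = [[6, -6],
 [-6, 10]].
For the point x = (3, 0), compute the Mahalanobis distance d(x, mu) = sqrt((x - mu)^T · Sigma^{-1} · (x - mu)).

Step 1 — centre the observation: (x - mu) = (-2, -3).

Step 2 — invert Sigma. det(Sigma) = 6·10 - (-6)² = 24.
  Sigma^{-1} = (1/det) · [[d, -b], [-b, a]] = [[0.4167, 0.25],
 [0.25, 0.25]].

Step 3 — form the quadratic (x - mu)^T · Sigma^{-1} · (x - mu):
  Sigma^{-1} · (x - mu) = (-1.5833, -1.25).
  (x - mu)^T · [Sigma^{-1} · (x - mu)] = (-2)·(-1.5833) + (-3)·(-1.25) = 6.9167.

Step 4 — take square root: d = √(6.9167) ≈ 2.63.

d(x, mu) = √(6.9167) ≈ 2.63


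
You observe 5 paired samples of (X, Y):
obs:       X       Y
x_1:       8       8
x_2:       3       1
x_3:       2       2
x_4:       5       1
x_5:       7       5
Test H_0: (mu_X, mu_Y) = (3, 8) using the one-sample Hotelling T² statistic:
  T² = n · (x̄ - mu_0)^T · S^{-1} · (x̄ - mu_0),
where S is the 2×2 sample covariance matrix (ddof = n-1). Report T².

Step 1 — sample mean vector:
  mean(X) = (8 + 3 + 2 + 5 + 7) / 5 = 25/5 = 5
  mean(Y) = (8 + 1 + 2 + 1 + 5) / 5 = 17/5 = 3.4
  x̄ = (5, 3.4),  deviation x̄ - mu_0 = (5, 3.4) - (3, 8) = (2, -4.6).

Step 2 — sample covariance matrix, S[i,j] = (1/(n-1)) · Σ_k (x_{k,i} - mean_i) · (x_{k,j} - mean_j), divisor n-1 = 4:
  S[X,X] = ((3)·(3) + (-2)·(-2) + (-3)·(-3) + (0)·(0) + (2)·(2)) / 4 = 26/4 = 6.5
  S[X,Y] = ((3)·(4.6) + (-2)·(-2.4) + (-3)·(-1.4) + (0)·(-2.4) + (2)·(1.6)) / 4 = 26/4 = 6.5
  S[Y,Y] = ((4.6)·(4.6) + (-2.4)·(-2.4) + (-1.4)·(-1.4) + (-2.4)·(-2.4) + (1.6)·(1.6)) / 4 = 37.2/4 = 9.3
  S = [[6.5, 6.5],
 [6.5, 9.3]].

Step 3 — invert S. det(S) = 6.5·9.3 - (6.5)² = 18.2.
  S^{-1} = (1/det) · [[d, -b], [-b, a]] = [[0.511, -0.3571],
 [-0.3571, 0.3571]].

Step 4 — quadratic form (x̄ - mu_0)^T · S^{-1} · (x̄ - mu_0):
  S^{-1} · (x̄ - mu_0) = (2.6648, -2.3571),
  (x̄ - mu_0)^T · [...] = (2)·(2.6648) + (-4.6)·(-2.3571) = 16.1725.

Step 5 — scale by n: T² = 5 · 16.1725 = 80.8626.

T² ≈ 80.8626


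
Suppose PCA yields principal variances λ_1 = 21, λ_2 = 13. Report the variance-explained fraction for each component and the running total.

Step 1 — total variance = trace(Sigma) = Σ λ_i = 21 + 13 = 34.

Step 2 — fraction explained by component i = λ_i / Σ λ:
  PC1: 21/34 = 0.6176
  PC2: 13/34 = 0.3824

Step 3 — cumulative fraction after k components = (λ_1 + ... + λ_k) / Σ λ:
  k = 1: 21/34 = 0.6176
  k = 2: (21 + 13)/34 = 34/34 = 1

Summary (fraction, with percent):

explained: PC1 0.6176 (61.76%), PC2 0.3824 (38.24%);  cumulative: 0.6176, 1


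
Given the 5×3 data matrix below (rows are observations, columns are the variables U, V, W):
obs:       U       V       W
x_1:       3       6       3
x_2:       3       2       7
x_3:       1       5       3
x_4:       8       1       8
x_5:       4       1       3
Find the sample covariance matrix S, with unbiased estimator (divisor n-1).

Step 1 — column means:
  mean(U) = (3 + 3 + 1 + 8 + 4) / 5 = 19/5 = 3.8
  mean(V) = (6 + 2 + 5 + 1 + 1) / 5 = 15/5 = 3
  mean(W) = (3 + 7 + 3 + 8 + 3) / 5 = 24/5 = 4.8

Step 2 — sample covariance S[i,j] = (1/(n-1)) · Σ_k (x_{k,i} - mean_i) · (x_{k,j} - mean_j), with n-1 = 4.
  S[U,U] = ((-0.8)·(-0.8) + (-0.8)·(-0.8) + (-2.8)·(-2.8) + (4.2)·(4.2) + (0.2)·(0.2)) / 4 = 26.8/4 = 6.7
  S[U,V] = ((-0.8)·(3) + (-0.8)·(-1) + (-2.8)·(2) + (4.2)·(-2) + (0.2)·(-2)) / 4 = -16/4 = -4
  S[U,W] = ((-0.8)·(-1.8) + (-0.8)·(2.2) + (-2.8)·(-1.8) + (4.2)·(3.2) + (0.2)·(-1.8)) / 4 = 17.8/4 = 4.45
  S[V,V] = ((3)·(3) + (-1)·(-1) + (2)·(2) + (-2)·(-2) + (-2)·(-2)) / 4 = 22/4 = 5.5
  S[V,W] = ((3)·(-1.8) + (-1)·(2.2) + (2)·(-1.8) + (-2)·(3.2) + (-2)·(-1.8)) / 4 = -14/4 = -3.5
  S[W,W] = ((-1.8)·(-1.8) + (2.2)·(2.2) + (-1.8)·(-1.8) + (3.2)·(3.2) + (-1.8)·(-1.8)) / 4 = 24.8/4 = 6.2

S is symmetric (S[j,i] = S[i,j]). Assembling:

S = [[6.7, -4, 4.45],
 [-4, 5.5, -3.5],
 [4.45, -3.5, 6.2]]


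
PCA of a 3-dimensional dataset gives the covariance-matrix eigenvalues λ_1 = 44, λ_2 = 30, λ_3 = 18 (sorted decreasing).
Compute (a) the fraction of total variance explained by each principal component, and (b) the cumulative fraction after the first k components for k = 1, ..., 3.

Step 1 — total variance = trace(Sigma) = Σ λ_i = 44 + 30 + 18 = 92.

Step 2 — fraction explained by component i = λ_i / Σ λ:
  PC1: 44/92 = 0.4783
  PC2: 30/92 = 0.3261
  PC3: 18/92 = 0.1957

Step 3 — cumulative fraction after k components = (λ_1 + ... + λ_k) / Σ λ:
  k = 1: 44/92 = 0.4783
  k = 2: (44 + 30)/92 = 74/92 = 0.8043
  k = 3: (44 + 30 + 18)/92 = 92/92 = 1

Summary (fraction, with percent):

explained: PC1 0.4783 (47.83%), PC2 0.3261 (32.61%), PC3 0.1957 (19.57%);  cumulative: 0.4783, 0.8043, 1
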